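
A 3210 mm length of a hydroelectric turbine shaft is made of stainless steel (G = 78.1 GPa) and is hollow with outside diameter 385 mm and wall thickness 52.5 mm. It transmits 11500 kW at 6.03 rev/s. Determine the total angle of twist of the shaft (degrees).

ω = 2π·6.03 = 37.89 rad/s, so T = P/ω = 11500×10³ / 37.89 = 303500 N·m.
J = π(d_o⁴ − d_i⁴)/32 = π(0.385⁴ − 0.280⁴)/32 = 1.554×10^-3 m⁴.
θ = T·L/(G·J) = 303500 × 3.21 / (78.1×10⁹ × 1.554×10^-3) = 8.030×10^-3 rad.

0.460°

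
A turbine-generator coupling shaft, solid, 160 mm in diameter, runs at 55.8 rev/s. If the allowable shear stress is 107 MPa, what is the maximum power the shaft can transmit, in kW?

30200 kW

J = πd⁴/32 = π(0.160)⁴/32 = 6.434×10^-5 m⁴.
T_max = τ_allow·J/r = 1.07×10^8 × 6.434×10^-5 / 0.0800 = 86050 N·m.
ω = 2π·55.8 = 350.6 rad/s, so P_max = T_max·ω = 3.017×10^7 W.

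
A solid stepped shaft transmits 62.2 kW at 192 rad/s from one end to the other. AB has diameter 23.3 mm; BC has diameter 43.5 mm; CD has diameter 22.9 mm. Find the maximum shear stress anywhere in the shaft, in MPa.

137 MPa

ω = 192 rad/s, so T = P/ω = 62.2×10³ / 192.0 = 324.0 N·m.
Under the same torque, τ_max = 16T/(πd³) is largest where d is smallest — segment CD (d = 22.9 mm).
τ_max = 16·324.0/(π·(0.0229)³) = 1.374×10^8 Pa.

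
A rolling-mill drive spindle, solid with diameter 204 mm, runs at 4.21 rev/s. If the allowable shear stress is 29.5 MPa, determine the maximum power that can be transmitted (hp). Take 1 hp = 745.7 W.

J = πd⁴/32 = π(0.204)⁴/32 = 1.700×10^-4 m⁴.
T_max = τ_allow·J/r = 2.95×10^7 × 1.700×10^-4 / 0.102 = 49170 N·m.
ω = 2π·4.21 = 26.45 rad/s, so P_max = T_max·ω = 1.301×10^6 W.

1740 hp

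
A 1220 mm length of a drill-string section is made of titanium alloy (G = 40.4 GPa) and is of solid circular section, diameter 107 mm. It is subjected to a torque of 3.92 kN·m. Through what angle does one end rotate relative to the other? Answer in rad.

J = πd⁴/32 = π(0.107)⁴/32 = 1.287×10^-5 m⁴.
θ = T·L/(G·J) = 3920 × 1.22 / (40.4×10⁹ × 1.287×10^-5) = 9.199×10^-3 rad.

0.00920 rad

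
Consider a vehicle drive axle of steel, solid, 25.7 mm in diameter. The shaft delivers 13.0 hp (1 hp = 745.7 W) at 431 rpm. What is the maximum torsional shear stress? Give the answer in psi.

ω = 2π·431/60 = 45.13 rad/s, so T = P/ω = 13.0×745.7 / 45.13 = 214.8 N·m.
J = πd⁴/32 = π(0.0257)⁴/32 = 4.283×10^-8 m⁴.
τ_max = T·r/J = 214.8 × 0.0129 / 4.283×10^-8 = 6.444×10^7 Pa.

9350 psi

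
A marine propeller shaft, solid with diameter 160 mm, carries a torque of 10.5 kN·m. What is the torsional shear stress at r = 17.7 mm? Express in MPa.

J = πd⁴/32 = π(0.160)⁴/32 = 6.434×10^-5 m⁴.
Shear stress varies linearly with radius: τ = T·r/J = 10500 × 0.0177 / 6.434×10^-5 = 2.889×10^6 Pa.

2.89 MPa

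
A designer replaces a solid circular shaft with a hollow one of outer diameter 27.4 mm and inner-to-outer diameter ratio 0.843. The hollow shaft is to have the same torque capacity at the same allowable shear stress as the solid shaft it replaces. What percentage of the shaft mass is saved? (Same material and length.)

Equal τ_max and T ⇒ the solid shaft needs d_s³ = d_o³(1−k⁴), so d_s = 27.4·(1−0.843⁴)^(1/3) = 21.67 mm.
Area ratio A_h/A_s = d_o²(1−k²)/d_s² = (1−k²)/(1−k⁴)^(2/3) = 0.4624.
Mass saving = 1 − 0.4624 = 53.8 %.

53.8 %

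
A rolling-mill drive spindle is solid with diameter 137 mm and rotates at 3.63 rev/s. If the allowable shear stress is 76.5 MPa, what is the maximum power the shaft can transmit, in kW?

881 kW

J = πd⁴/32 = π(0.137)⁴/32 = 3.458×10^-5 m⁴.
T_max = τ_allow·J/r = 7.65×10^7 × 3.458×10^-5 / 0.0685 = 38620 N·m.
ω = 2π·3.63 = 22.81 rad/s, so P_max = T_max·ω = 8.809×10^5 W.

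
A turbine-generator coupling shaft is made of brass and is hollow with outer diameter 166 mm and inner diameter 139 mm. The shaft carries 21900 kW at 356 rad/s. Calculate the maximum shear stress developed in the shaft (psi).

19500 psi

ω = 356 rad/s, so T = P/ω = 21900×10³ / 356.0 = 61520 N·m.
J = π(d_o⁴ − d_i⁴)/32 = π(0.166⁴ − 0.139⁴)/32 = 3.790×10^-5 m⁴.
τ_max = T·r/J = 61520 × 0.0830 / 3.790×10^-5 = 1.347×10^8 Pa.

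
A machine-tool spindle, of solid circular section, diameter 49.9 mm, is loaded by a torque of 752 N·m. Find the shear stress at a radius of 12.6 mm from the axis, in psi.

2260 psi

J = πd⁴/32 = π(0.0499)⁴/32 = 6.087×10^-7 m⁴.
Shear stress varies linearly with radius: τ = T·r/J = 752.0 × 0.0126 / 6.087×10^-7 = 1.557×10^7 Pa.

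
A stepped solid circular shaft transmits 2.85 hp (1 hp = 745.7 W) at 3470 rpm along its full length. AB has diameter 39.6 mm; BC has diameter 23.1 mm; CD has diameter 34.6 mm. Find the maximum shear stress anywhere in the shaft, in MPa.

2.42 MPa

ω = 2π·3470/60 = 363.4 rad/s, so T = P/ω = 2.85×745.7 / 363.4 = 5.849 N·m.
Under the same torque, τ_max = 16T/(πd³) is largest where d is smallest — segment BC (d = 23.1 mm).
τ_max = 16·5.849/(π·(0.0231)³) = 2.416×10^6 Pa.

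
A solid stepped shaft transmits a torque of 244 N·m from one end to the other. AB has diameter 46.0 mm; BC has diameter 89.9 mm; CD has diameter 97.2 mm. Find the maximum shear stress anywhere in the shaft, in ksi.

1.85 ksi

Under the same torque, τ_max = 16T/(πd³) is largest where d is smallest — segment AB (d = 46.0 mm).
τ_max = 16·244.0/(π·(0.0460)³) = 1.277×10^7 Pa.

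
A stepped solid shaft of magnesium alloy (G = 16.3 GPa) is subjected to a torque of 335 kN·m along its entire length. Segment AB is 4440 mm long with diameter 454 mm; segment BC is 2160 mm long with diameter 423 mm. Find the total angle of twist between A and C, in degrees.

2.06°

J_AB = π(0.454)⁴/32 = 4.17×10^-3 m⁴; J_BC = π(0.423)⁴/32 = 3.14×10^-3 m⁴.
θ = (T/G)·Σ L_i/J_i = (335000/16.3×10⁹)·(4.44/4.17×10^-3 + 2.16/3.14×10^-3) = 0.03600 rad.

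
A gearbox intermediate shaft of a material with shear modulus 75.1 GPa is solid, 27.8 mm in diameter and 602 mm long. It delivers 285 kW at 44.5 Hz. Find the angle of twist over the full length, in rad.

0.139 rad

ω = 2π·44.5 = 279.6 rad/s, so T = P/ω = 285×10³ / 279.6 = 1019 N·m.
J = πd⁴/32 = π(0.0278)⁴/32 = 5.864×10^-8 m⁴.
θ = T·L/(G·J) = 1019 × 0.602 / (75.1×10⁹ × 5.864×10^-8) = 0.1393 rad.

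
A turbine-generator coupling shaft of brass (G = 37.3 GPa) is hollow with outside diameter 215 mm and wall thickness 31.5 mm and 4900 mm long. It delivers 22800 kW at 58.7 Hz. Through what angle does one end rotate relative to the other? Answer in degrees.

ω = 2π·58.7 = 368.8 rad/s, so T = P/ω = 22800×10³ / 368.8 = 61820 N·m.
J = π(d_o⁴ − d_i⁴)/32 = π(0.215⁴ − 0.152⁴)/32 = 1.574×10^-4 m⁴.
θ = T·L/(G·J) = 61820 × 4.90 / (37.3×10⁹ × 1.574×10^-4) = 0.05160 rad.

2.96°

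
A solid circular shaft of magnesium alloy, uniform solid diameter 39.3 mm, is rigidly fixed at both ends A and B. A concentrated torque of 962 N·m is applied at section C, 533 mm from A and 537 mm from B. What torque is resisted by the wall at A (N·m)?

With uniform GJ and both ends fixed, compatibility θ_AC = θ_CB gives T_A·a = T_B·b, together with T_A + T_B = T₀.
T_A = T₀·b/(a+b) = 962.0·537/1070 = 482.8 N·m; T_B = 479.2 N·m.

483 N·m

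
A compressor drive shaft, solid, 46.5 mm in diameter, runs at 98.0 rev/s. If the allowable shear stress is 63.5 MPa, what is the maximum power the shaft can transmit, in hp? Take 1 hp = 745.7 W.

1040 hp

J = πd⁴/32 = π(0.0465)⁴/32 = 4.590×10^-7 m⁴.
T_max = τ_allow·J/r = 6.35×10^7 × 4.590×10^-7 / 0.0232 = 1254 N·m.
ω = 2π·98.0 = 615.8 rad/s, so P_max = T_max·ω = 7.719×10^5 W.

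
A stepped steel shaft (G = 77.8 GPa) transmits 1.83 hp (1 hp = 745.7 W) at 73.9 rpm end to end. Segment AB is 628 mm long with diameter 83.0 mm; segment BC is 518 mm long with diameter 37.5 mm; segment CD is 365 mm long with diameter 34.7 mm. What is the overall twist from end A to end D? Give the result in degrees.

ω = 2π·73.9/60 = 7.739 rad/s, so T = P/ω = 1.83×745.7 / 7.739 = 176.3 N·m.
J_AB = π(0.0830)⁴/32 = 4.66×10^-6 m⁴; J_BC = π(0.0375)⁴/32 = 1.94×10^-7 m⁴; J_CD = π(0.0347)⁴/32 = 1.42×10^-7 m⁴.
θ = (T/G)·Σ L_i/J_i = (176.3/77.8×10⁹)·(0.628/4.66×10^-6 + 0.518/1.94×10^-7 + 0.365/1.42×10^-7) = 0.01217 rad.

0.697°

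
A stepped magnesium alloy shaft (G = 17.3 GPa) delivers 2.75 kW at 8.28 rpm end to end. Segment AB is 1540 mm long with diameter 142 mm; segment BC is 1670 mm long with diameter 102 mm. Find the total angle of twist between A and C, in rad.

0.0359 rad

ω = 2π·8.28/60 = 0.8671 rad/s, so T = P/ω = 2.75×10³ / 0.8671 = 3172 N·m.
J_AB = π(0.142)⁴/32 = 3.99×10^-5 m⁴; J_BC = π(0.102)⁴/32 = 1.06×10^-5 m⁴.
θ = (T/G)·Σ L_i/J_i = (3172/17.3×10⁹)·(1.54/3.99×10^-5 + 1.67/1.06×10^-5) = 0.03588 rad.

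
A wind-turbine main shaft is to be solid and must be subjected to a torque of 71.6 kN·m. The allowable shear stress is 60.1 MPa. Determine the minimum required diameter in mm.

For a solid shaft τ_max = 16T/(πd³), so d = (16T/(π τ_allow))^(1/3) = (16·71600/(π·6.01×10^7))^(1/3) = 0.1824 m.

182 mm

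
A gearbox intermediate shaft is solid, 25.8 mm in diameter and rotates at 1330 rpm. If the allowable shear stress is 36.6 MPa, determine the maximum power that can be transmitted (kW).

J = πd⁴/32 = π(0.0258)⁴/32 = 4.350×10^-8 m⁴.
T_max = τ_allow·J/r = 3.66×10^7 × 4.350×10^-8 / 0.0129 = 123.4 N·m.
ω = 2π·1330/60 = 139.3 rad/s, so P_max = T_max·ω = 1.719×10^4 W.

17.2 kW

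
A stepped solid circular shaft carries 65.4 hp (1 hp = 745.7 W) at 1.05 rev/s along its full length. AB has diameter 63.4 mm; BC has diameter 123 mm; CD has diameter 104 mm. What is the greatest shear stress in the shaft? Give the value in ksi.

ω = 2π·1.05 = 6.597 rad/s, so T = P/ω = 65.4×745.7 / 6.597 = 7392 N·m.
Under the same torque, τ_max = 16T/(πd³) is largest where d is smallest — segment AB (d = 63.4 mm).
τ_max = 16·7392/(π·(0.0634)³) = 1.477×10^8 Pa.

21.4 ksi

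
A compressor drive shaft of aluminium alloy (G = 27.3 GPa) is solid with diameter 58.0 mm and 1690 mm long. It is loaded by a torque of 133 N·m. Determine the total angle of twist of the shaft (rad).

0.00741 rad

J = πd⁴/32 = π(0.0580)⁴/32 = 1.111×10^-6 m⁴.
θ = T·L/(G·J) = 133.0 × 1.69 / (27.3×10⁹ × 1.111×10^-6) = 7.411×10^-3 rad.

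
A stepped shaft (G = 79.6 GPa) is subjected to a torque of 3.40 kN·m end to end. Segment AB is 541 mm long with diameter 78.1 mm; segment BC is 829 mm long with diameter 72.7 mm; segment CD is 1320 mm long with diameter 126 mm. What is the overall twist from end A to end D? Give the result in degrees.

1.23°

J_AB = π(0.0781)⁴/32 = 3.65×10^-6 m⁴; J_BC = π(0.0727)⁴/32 = 2.74×10^-6 m⁴; J_CD = π(0.126)⁴/32 = 2.47×10^-5 m⁴.
θ = (T/G)·Σ L_i/J_i = (3400/79.6×10⁹)·(0.541/3.65×10^-6 + 0.829/2.74×10^-6 + 1.32/2.47×10^-5) = 0.02152 rad.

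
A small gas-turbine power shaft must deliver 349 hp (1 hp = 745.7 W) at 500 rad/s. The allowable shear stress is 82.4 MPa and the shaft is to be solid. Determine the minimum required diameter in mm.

31.8 mm

ω = 500 rad/s, so T = P/ω = 349×745.7 / 500.0 = 520.5 N·m.
For a solid shaft τ_max = 16T/(πd³), so d = (16T/(π τ_allow))^(1/3) = (16·520.5/(π·8.24×10^7))^(1/3) = 0.03180 m.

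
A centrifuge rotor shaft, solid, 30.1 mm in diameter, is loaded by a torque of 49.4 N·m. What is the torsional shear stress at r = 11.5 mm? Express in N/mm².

7.05 N/mm²

J = πd⁴/32 = π(0.0301)⁴/32 = 8.059×10^-8 m⁴.
Shear stress varies linearly with radius: τ = T·r/J = 49.40 × 0.0115 / 8.059×10^-8 = 7.050×10^6 Pa.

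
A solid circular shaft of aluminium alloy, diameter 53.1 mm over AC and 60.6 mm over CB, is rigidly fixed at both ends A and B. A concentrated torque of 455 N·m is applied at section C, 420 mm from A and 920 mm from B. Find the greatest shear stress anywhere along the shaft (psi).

1270 psi

Compatibility: T_A·a/J_AC = T_B·b/J_CB with T_A + T_B = T₀.
J_AC = 7.81×10^-7 m⁴, J_CB = 1.32×10^-6 m⁴, so T_A = T₀·(J_AC/a)/((J_AC/a)+(J_CB/b)) = 256.4 N·m, T_B = 198.6 N·m.
τ in each portion: τ_AC = 8.72×10^6 Pa, τ_CB = 4.54×10^6 Pa; maximum is in AC.
τ_max = T_AC·r/J = 256.4·0.0266/7.81×10^-7 = 8.723×10^6 Pa.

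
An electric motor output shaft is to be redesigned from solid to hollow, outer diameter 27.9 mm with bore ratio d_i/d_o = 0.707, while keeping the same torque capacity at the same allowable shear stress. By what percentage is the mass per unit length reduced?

39.4 %

Equal τ_max and T ⇒ the solid shaft needs d_s³ = d_o³(1−k⁴), so d_s = 27.9·(1−0.707⁴)^(1/3) = 25.35 mm.
Area ratio A_h/A_s = d_o²(1−k²)/d_s² = (1−k²)/(1−k⁴)^(2/3) = 0.6058.
Mass saving = 1 − 0.6058 = 39.4 %.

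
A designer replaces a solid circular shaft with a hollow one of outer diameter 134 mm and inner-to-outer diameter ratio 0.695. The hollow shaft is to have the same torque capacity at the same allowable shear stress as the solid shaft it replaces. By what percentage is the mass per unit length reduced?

38.3 %

Equal τ_max and T ⇒ the solid shaft needs d_s³ = d_o³(1−k⁴), so d_s = 134·(1−0.695⁴)^(1/3) = 122.6 mm.
Area ratio A_h/A_s = d_o²(1−k²)/d_s² = (1−k²)/(1−k⁴)^(2/3) = 0.6172.
Mass saving = 1 − 0.6172 = 38.3 %.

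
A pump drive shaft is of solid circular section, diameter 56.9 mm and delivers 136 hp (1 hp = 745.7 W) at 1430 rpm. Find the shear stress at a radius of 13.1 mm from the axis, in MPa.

8.62 MPa

ω = 2π·1430/60 = 149.7 rad/s, so T = P/ω = 136×745.7 / 149.7 = 677.2 N·m.
J = πd⁴/32 = π(0.0569)⁴/32 = 1.029×10^-6 m⁴.
Shear stress varies linearly with radius: τ = T·r/J = 677.2 × 0.0131 / 1.029×10^-6 = 8.621×10^6 Pa.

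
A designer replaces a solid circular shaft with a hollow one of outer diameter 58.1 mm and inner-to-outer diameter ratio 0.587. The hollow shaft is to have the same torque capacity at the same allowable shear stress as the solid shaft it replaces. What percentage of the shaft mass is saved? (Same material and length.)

Equal τ_max and T ⇒ the solid shaft needs d_s³ = d_o³(1−k⁴), so d_s = 58.1·(1−0.587⁴)^(1/3) = 55.70 mm.
Area ratio A_h/A_s = d_o²(1−k²)/d_s² = (1−k²)/(1−k⁴)^(2/3) = 0.7131.
Mass saving = 1 − 0.7131 = 28.7 %.

28.7 %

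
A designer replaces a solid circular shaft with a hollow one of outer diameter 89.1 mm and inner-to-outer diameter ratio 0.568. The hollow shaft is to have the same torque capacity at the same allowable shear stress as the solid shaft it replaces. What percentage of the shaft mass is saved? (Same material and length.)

27.1 %

Equal τ_max and T ⇒ the solid shaft needs d_s³ = d_o³(1−k⁴), so d_s = 89.1·(1−0.568⁴)^(1/3) = 85.89 mm.
Area ratio A_h/A_s = d_o²(1−k²)/d_s² = (1−k²)/(1−k⁴)^(2/3) = 0.7289.
Mass saving = 1 − 0.7289 = 27.1 %.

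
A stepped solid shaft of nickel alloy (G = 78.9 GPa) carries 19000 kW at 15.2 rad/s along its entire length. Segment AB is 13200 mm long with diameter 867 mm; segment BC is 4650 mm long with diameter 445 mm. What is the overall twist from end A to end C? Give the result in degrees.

1.31°

ω = 15.2 rad/s, so T = P/ω = 19000×10³ / 15.20 = 1.250e6 N·m.
J_AB = π(0.867)⁴/32 = 0.0555 m⁴; J_BC = π(0.445)⁴/32 = 3.85×10^-3 m⁴.
θ = (T/G)·Σ L_i/J_i = (1.250e6/78.9×10⁹)·(13.2/0.0555 + 4.65/3.85×10^-3) = 0.02291 rad.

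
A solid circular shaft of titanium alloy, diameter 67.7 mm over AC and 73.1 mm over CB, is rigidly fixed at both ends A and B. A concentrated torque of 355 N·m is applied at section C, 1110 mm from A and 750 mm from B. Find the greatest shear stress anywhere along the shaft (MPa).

Compatibility: T_A·a/J_AC = T_B·b/J_CB with T_A + T_B = T₀.
J_AC = 2.06×10^-6 m⁴, J_CB = 2.80×10^-6 m⁴, so T_A = T₀·(J_AC/a)/((J_AC/a)+(J_CB/b)) = 117.9 N·m, T_B = 237.1 N·m.
τ in each portion: τ_AC = 1.93×10^6 Pa, τ_CB = 3.09×10^6 Pa; maximum is in CB.
τ_max = T_CB·r/J = 237.1·0.0365/2.80×10^-6 = 3.092×10^6 Pa.

3.09 MPa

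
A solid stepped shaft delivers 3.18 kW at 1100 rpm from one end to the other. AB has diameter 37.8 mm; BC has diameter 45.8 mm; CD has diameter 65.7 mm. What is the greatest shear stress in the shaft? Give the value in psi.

ω = 2π·1100/60 = 115.2 rad/s, so T = P/ω = 3.18×10³ / 115.2 = 27.61 N·m.
Under the same torque, τ_max = 16T/(πd³) is largest where d is smallest — segment AB (d = 37.8 mm).
τ_max = 16·27.61/(π·(0.0378)³) = 2.603×10^6 Pa.

378 psi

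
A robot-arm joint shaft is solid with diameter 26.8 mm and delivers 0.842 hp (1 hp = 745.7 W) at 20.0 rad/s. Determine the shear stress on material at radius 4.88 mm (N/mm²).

3.03 N/mm²

ω = 20.0 rad/s, so T = P/ω = 0.842×745.7 / 20.00 = 31.39 N·m.
J = πd⁴/32 = π(0.0268)⁴/32 = 5.065×10^-8 m⁴.
Shear stress varies linearly with radius: τ = T·r/J = 31.39 × 0.00488 / 5.065×10^-8 = 3.025×10^6 Pa.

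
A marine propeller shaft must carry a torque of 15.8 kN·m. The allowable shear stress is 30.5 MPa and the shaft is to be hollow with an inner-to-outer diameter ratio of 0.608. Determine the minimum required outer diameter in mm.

145 mm

For a hollow shaft with d_i/d_o = 0.608: τ_max = 16T/(π d_o³ (1−k⁴)), so d_o = [16T/(π τ_allow (1−k⁴))]^(1/3) = [16·15800/(π·3.05×10^7·0.8633)]^(1/3) = 0.1451 m.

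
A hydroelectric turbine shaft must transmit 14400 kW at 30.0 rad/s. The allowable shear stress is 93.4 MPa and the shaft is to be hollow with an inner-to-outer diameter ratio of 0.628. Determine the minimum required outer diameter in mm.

314 mm

ω = 30.0 rad/s, so T = P/ω = 14400×10³ / 30.00 = 480000 N·m.
For a hollow shaft with d_i/d_o = 0.628: τ_max = 16T/(π d_o³ (1−k⁴)), so d_o = [16T/(π τ_allow (1−k⁴))]^(1/3) = [16·480000/(π·9.34×10^7·0.8445)]^(1/3) = 0.3141 m.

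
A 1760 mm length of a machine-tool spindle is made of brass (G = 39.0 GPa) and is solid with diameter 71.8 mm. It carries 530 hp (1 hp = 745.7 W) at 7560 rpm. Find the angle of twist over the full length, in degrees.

0.495°

ω = 2π·7560/60 = 791.7 rad/s, so T = P/ω = 530×745.7 / 791.7 = 499.2 N·m.
J = πd⁴/32 = π(0.0718)⁴/32 = 2.609×10^-6 m⁴.
θ = T·L/(G·J) = 499.2 × 1.76 / (39.0×10⁹ × 2.609×10^-6) = 8.635×10^-3 rad.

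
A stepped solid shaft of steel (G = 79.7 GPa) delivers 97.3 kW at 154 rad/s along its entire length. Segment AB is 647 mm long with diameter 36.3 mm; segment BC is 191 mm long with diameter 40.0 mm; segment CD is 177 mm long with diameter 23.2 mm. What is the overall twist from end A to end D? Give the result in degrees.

ω = 154 rad/s, so T = P/ω = 97.3×10³ / 154.0 = 631.8 N·m.
J_AB = π(0.0363)⁴/32 = 1.70×10^-7 m⁴; J_BC = π(0.0400)⁴/32 = 2.51×10^-7 m⁴; J_CD = π(0.0232)⁴/32 = 2.84×10^-8 m⁴.
θ = (T/G)·Σ L_i/J_i = (631.8/79.7×10⁹)·(0.647/1.70×10^-7 + 0.191/2.51×10^-7 + 0.177/2.84×10^-8) = 0.08545 rad.

4.90°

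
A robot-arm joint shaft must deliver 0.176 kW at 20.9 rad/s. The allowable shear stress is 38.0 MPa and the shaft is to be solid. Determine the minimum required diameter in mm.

ω = 20.9 rad/s, so T = P/ω = 0.176×10³ / 20.90 = 8.421 N·m.
For a solid shaft τ_max = 16T/(πd³), so d = (16T/(π τ_allow))^(1/3) = (16·8.421/(π·3.80×10^7))^(1/3) = 0.01041 m.

10.4 mm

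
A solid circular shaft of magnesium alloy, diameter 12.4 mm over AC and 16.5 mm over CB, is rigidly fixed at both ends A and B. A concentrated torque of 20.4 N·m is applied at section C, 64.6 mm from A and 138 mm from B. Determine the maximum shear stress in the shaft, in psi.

Compatibility: T_A·a/J_AC = T_B·b/J_CB with T_A + T_B = T₀.
J_AC = 2.32×10^-9 m⁴, J_CB = 7.28×10^-9 m⁴, so T_A = T₀·(J_AC/a)/((J_AC/a)+(J_CB/b)) = 8.267 N·m, T_B = 12.13 N·m.
τ in each portion: τ_AC = 2.21×10^7 Pa, τ_CB = 1.38×10^7 Pa; maximum is in AC.
τ_max = T_AC·r/J = 8.267·0.00620/2.32×10^-9 = 2.208×10^7 Pa.

3200 psi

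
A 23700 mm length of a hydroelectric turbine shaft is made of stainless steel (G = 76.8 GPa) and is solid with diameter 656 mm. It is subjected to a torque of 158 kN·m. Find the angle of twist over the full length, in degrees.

0.154°

J = πd⁴/32 = π(0.656)⁴/32 = 0.01818 m⁴.
θ = T·L/(G·J) = 158000 × 23.7 / (76.8×10⁹ × 0.01818) = 2.682×10^-3 rad.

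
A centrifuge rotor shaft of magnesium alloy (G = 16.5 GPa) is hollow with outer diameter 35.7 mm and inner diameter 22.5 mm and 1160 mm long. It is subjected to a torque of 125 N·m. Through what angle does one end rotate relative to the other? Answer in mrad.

J = π(d_o⁴ − d_i⁴)/32 = π(0.0357⁴ − 0.0225⁴)/32 = 1.343×10^-7 m⁴.
θ = T·L/(G·J) = 125.0 × 1.16 / (16.5×10⁹ × 1.343×10^-7) = 0.06543 rad.

65.4 mrad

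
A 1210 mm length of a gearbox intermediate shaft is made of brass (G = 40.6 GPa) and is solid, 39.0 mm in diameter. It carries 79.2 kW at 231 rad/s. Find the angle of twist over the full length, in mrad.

ω = 231 rad/s, so T = P/ω = 79.2×10³ / 231.0 = 342.9 N·m.
J = πd⁴/32 = π(0.0390)⁴/32 = 2.271×10^-7 m⁴.
θ = T·L/(G·J) = 342.9 × 1.21 / (40.6×10⁹ × 2.271×10^-7) = 0.04499 rad.

45.0 mrad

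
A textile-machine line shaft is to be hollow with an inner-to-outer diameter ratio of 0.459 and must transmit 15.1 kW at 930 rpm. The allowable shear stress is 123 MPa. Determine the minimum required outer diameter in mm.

ω = 2π·930/60 = 97.39 rad/s, so T = P/ω = 15.1×10³ / 97.39 = 155.0 N·m.
For a hollow shaft with d_i/d_o = 0.459: τ_max = 16T/(π d_o³ (1−k⁴)), so d_o = [16T/(π τ_allow (1−k⁴))]^(1/3) = [16·155.0/(π·1.23×10^8·0.9556)]^(1/3) = 0.01887 m.

18.9 mm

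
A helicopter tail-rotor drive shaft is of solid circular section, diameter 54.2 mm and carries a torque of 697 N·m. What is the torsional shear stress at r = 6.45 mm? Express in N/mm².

J = πd⁴/32 = π(0.0542)⁴/32 = 8.472×10^-7 m⁴.
Shear stress varies linearly with radius: τ = T·r/J = 697.0 × 0.00645 / 8.472×10^-7 = 5.306×10^6 Pa.

5.31 N/mm²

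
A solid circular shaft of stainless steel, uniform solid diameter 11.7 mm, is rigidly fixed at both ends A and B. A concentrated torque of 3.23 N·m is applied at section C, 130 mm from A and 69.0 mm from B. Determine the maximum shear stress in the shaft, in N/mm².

6.71 N/mm²

With uniform GJ and both ends fixed, compatibility θ_AC = θ_CB gives T_A·a = T_B·b, together with T_A + T_B = T₀.
T_A = T₀·b/(a+b) = 3.230·69.0/199.0 = 1.120 N·m; T_B = 2.110 N·m.
τ in each portion: τ_AC = 3.56×10^6 Pa, τ_CB = 6.71×10^6 Pa; maximum is in CB.
τ_max = T_CB·r/J = 2.110·0.00585/1.84×10^-9 = 6.710×10^6 Pa.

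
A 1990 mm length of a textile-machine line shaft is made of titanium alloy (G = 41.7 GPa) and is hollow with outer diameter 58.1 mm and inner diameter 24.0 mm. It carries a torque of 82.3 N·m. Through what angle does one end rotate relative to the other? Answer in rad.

J = π(d_o⁴ − d_i⁴)/32 = π(0.0581⁴ − 0.0240⁴)/32 = 1.086×10^-6 m⁴.
θ = T·L/(G·J) = 82.30 × 1.99 / (41.7×10⁹ × 1.086×10^-6) = 3.616×10^-3 rad.

0.00362 rad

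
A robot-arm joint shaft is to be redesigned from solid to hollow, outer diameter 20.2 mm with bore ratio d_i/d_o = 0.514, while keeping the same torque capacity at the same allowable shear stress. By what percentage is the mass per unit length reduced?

22.8 %

Equal τ_max and T ⇒ the solid shaft needs d_s³ = d_o³(1−k⁴), so d_s = 20.2·(1−0.514⁴)^(1/3) = 19.72 mm.
Area ratio A_h/A_s = d_o²(1−k²)/d_s² = (1−k²)/(1−k⁴)^(2/3) = 0.7722.
Mass saving = 1 − 0.7722 = 22.8 %.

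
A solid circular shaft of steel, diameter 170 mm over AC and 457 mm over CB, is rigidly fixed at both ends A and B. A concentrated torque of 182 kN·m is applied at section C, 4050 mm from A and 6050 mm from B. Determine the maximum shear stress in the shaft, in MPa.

9.44 MPa

Compatibility: T_A·a/J_AC = T_B·b/J_CB with T_A + T_B = T₀.
J_AC = 8.20×10^-5 m⁴, J_CB = 4.28×10^-3 m⁴, so T_A = T₀·(J_AC/a)/((J_AC/a)+(J_CB/b)) = 5061 N·m, T_B = 176900 N·m.
τ in each portion: τ_AC = 5.25×10^6 Pa, τ_CB = 9.44×10^6 Pa; maximum is in CB.
τ_max = T_CB·r/J = 176900·0.229/4.28×10^-3 = 9.442×10^6 Pa.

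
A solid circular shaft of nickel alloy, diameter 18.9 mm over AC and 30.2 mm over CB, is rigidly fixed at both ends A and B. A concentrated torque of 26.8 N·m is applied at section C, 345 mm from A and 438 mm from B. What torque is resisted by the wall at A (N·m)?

Compatibility: T_A·a/J_AC = T_B·b/J_CB with T_A + T_B = T₀.
J_AC = 1.25×10^-8 m⁴, J_CB = 8.17×10^-8 m⁴, so T_A = T₀·(J_AC/a)/((J_AC/a)+(J_CB/b)) = 4.369 N·m, T_B = 22.43 N·m.

4.37 N·m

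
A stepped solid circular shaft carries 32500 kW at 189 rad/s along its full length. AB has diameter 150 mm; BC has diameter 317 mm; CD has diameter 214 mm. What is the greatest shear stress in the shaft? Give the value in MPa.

ω = 189 rad/s, so T = P/ω = 32500×10³ / 189.0 = 172000 N·m.
Under the same torque, τ_max = 16T/(πd³) is largest where d is smallest — segment AB (d = 150 mm).
τ_max = 16·172000/(π·(0.150)³) = 2.595×10^8 Pa.

259 MPa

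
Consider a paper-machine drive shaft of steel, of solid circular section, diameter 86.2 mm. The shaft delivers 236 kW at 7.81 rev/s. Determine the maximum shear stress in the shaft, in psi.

ω = 2π·7.81 = 49.07 rad/s, so T = P/ω = 236×10³ / 49.07 = 4809 N·m.
J = πd⁴/32 = π(0.0862)⁴/32 = 5.420×10^-6 m⁴.
τ_max = T·r/J = 4809 × 0.0431 / 5.420×10^-6 = 3.824×10^7 Pa.

5550 psi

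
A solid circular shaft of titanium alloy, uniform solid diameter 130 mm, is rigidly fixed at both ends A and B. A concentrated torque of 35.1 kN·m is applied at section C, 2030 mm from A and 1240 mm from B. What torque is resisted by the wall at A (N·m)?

With uniform GJ and both ends fixed, compatibility θ_AC = θ_CB gives T_A·a = T_B·b, together with T_A + T_B = T₀.
T_A = T₀·b/(a+b) = 35100·1240/3270 = 13310 N·m; T_B = 21790 N·m.

13300 N·m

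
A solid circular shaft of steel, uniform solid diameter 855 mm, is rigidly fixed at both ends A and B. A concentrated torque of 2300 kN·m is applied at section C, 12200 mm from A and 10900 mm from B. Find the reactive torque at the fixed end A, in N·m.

1.09e6 N·m

With uniform GJ and both ends fixed, compatibility θ_AC = θ_CB gives T_A·a = T_B·b, together with T_A + T_B = T₀.
T_A = T₀·b/(a+b) = 2.300e6·10900/23100 = 1.085e6 N·m; T_B = 1.215e6 N·m.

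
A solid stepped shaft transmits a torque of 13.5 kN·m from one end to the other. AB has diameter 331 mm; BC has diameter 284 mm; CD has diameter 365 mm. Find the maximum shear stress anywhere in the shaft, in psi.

Under the same torque, τ_max = 16T/(πd³) is largest where d is smallest — segment BC (d = 284 mm).
τ_max = 16·13500/(π·(0.284)³) = 3.002×10^6 Pa.

435 psi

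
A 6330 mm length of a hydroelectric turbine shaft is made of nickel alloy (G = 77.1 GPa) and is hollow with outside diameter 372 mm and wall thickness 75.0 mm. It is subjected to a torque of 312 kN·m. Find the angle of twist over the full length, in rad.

J = π(d_o⁴ − d_i⁴)/32 = π(0.372⁴ − 0.222⁴)/32 = 1.642×10^-3 m⁴.
θ = T·L/(G·J) = 312000 × 6.33 / (77.1×10⁹ × 1.642×10^-3) = 0.01560 rad.

0.0156 rad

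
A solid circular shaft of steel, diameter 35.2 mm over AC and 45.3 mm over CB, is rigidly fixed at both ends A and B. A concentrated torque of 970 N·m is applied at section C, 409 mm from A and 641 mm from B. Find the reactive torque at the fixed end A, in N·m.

Compatibility: T_A·a/J_AC = T_B·b/J_CB with T_A + T_B = T₀.
J_AC = 1.51×10^-7 m⁴, J_CB = 4.13×10^-7 m⁴, so T_A = T₀·(J_AC/a)/((J_AC/a)+(J_CB/b)) = 352.7 N·m, T_B = 617.3 N·m.

353 N·m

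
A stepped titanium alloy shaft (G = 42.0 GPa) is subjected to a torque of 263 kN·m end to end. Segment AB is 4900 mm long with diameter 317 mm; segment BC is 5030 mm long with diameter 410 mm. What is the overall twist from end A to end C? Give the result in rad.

J_AB = π(0.317)⁴/32 = 9.91×10^-4 m⁴; J_BC = π(0.410)⁴/32 = 2.77×10^-3 m⁴.
θ = (T/G)·Σ L_i/J_i = (263000/42.0×10⁹)·(4.90/9.91×10^-4 + 5.03/2.77×10^-3) = 0.04230 rad.

0.0423 rad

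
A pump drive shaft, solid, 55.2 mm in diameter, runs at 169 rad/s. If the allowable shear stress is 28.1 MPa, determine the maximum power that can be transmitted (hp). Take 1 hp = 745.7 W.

210 hp

J = πd⁴/32 = π(0.0552)⁴/32 = 9.115×10^-7 m⁴.
T_max = τ_allow·J/r = 2.81×10^7 × 9.115×10^-7 / 0.0276 = 928.0 N·m.
ω = 169 rad/s, so P_max = T_max·ω = 1.568×10^5 W.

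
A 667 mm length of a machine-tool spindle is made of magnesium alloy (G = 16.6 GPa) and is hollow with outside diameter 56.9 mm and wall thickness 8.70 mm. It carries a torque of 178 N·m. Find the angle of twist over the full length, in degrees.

0.519°

J = π(d_o⁴ − d_i⁴)/32 = π(0.0569⁴ − 0.0395⁴)/32 = 7.901×10^-7 m⁴.
θ = T·L/(G·J) = 178.0 × 0.667 / (16.6×10⁹ × 7.901×10^-7) = 9.052×10^-3 rad.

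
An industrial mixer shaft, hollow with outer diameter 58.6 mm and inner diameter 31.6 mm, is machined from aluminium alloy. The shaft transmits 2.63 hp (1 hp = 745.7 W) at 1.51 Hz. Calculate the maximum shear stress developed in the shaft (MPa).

ω = 2π·1.51 = 9.488 rad/s, so T = P/ω = 2.63×745.7 / 9.488 = 206.7 N·m.
J = π(d_o⁴ − d_i⁴)/32 = π(0.0586⁴ − 0.0316⁴)/32 = 1.060×10^-6 m⁴.
τ_max = T·r/J = 206.7 × 0.0293 / 1.060×10^-6 = 5.715×10^6 Pa.

5.71 MPa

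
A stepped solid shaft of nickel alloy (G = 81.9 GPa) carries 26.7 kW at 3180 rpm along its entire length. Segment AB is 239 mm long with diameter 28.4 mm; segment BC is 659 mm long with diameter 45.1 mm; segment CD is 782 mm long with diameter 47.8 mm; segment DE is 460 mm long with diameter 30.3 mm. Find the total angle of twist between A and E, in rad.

ω = 2π·3180/60 = 333.0 rad/s, so T = P/ω = 26.7×10³ / 333.0 = 80.18 N·m.
J_AB = π(0.0284)⁴/32 = 6.39×10^-8 m⁴; J_BC = π(0.0451)⁴/32 = 4.06×10^-7 m⁴; J_CD = π(0.0478)⁴/32 = 5.13×10^-7 m⁴; J_DE = π(0.0303)⁴/32 = 8.28×10^-8 m⁴.
θ = (T/G)·Σ L_i/J_i = (80.18/81.9×10⁹)·(0.239/6.39×10^-8 + 0.659/4.06×10^-7 + 0.782/5.13×10^-7 + 0.460/8.28×10^-8) = 0.01219 rad.

0.0122 rad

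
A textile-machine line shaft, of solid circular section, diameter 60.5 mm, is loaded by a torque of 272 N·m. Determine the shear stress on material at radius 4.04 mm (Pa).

J = πd⁴/32 = π(0.0605)⁴/32 = 1.315×10^-6 m⁴.
Shear stress varies linearly with radius: τ = T·r/J = 272.0 × 0.00404 / 1.315×10^-6 = 8.355×10^5 Pa.

835000 Pa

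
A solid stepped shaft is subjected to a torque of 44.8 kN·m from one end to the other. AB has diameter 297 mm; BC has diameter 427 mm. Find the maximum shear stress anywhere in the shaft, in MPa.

8.71 MPa

Under the same torque, τ_max = 16T/(πd³) is largest where d is smallest — segment AB (d = 297 mm).
τ_max = 16·44800/(π·(0.297)³) = 8.709×10^6 Pa.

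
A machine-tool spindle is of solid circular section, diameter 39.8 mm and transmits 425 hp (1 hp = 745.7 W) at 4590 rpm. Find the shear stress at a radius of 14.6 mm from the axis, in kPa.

39100 kPa

ω = 2π·4590/60 = 480.7 rad/s, so T = P/ω = 425×745.7 / 480.7 = 659.3 N·m.
J = πd⁴/32 = π(0.0398)⁴/32 = 2.463×10^-7 m⁴.
Shear stress varies linearly with radius: τ = T·r/J = 659.3 × 0.0146 / 2.463×10^-7 = 3.908×10^7 Pa.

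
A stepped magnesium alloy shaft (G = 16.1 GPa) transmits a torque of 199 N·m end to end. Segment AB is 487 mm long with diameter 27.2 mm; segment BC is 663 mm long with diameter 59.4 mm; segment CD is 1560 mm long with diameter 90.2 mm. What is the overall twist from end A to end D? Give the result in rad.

J_AB = π(0.0272)⁴/32 = 5.37×10^-8 m⁴; J_BC = π(0.0594)⁴/32 = 1.22×10^-6 m⁴; J_CD = π(0.0902)⁴/32 = 6.50×10^-6 m⁴.
θ = (T/G)·Σ L_i/J_i = (199.0/16.1×10⁹)·(0.487/5.37×10^-8 + 0.663/1.22×10^-6 + 1.56/6.50×10^-6) = 0.1217 rad.

0.122 rad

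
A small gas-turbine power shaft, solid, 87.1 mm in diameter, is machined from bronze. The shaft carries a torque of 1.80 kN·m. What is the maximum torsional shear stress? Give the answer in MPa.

J = πd⁴/32 = π(0.0871)⁴/32 = 5.650×10^-6 m⁴.
τ_max = T·r/J = 1800 × 0.0435 / 5.650×10^-6 = 1.387×10^7 Pa.

13.9 MPa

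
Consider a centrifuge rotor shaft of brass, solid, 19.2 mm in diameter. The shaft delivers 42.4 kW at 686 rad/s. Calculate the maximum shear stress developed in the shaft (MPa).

ω = 686 rad/s, so T = P/ω = 42.4×10³ / 686.0 = 61.81 N·m.
J = πd⁴/32 = π(0.0192)⁴/32 = 1.334×10^-8 m⁴.
τ_max = T·r/J = 61.81 × 0.00960 / 1.334×10^-8 = 4.447×10^7 Pa.

44.5 MPa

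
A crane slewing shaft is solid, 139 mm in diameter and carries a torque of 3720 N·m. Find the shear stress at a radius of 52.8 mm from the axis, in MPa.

J = πd⁴/32 = π(0.139)⁴/32 = 3.665×10^-5 m⁴.
Shear stress varies linearly with radius: τ = T·r/J = 3720 × 0.0528 / 3.665×10^-5 = 5.359×10^6 Pa.

5.36 MPa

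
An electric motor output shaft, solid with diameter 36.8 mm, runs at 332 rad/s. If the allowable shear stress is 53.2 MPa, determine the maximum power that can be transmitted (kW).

J = πd⁴/32 = π(0.0368)⁴/32 = 1.800×10^-7 m⁴.
T_max = τ_allow·J/r = 5.32×10^7 × 1.800×10^-7 / 0.0184 = 520.6 N·m.
ω = 332 rad/s, so P_max = T_max·ω = 1.728×10^5 W.

173 kW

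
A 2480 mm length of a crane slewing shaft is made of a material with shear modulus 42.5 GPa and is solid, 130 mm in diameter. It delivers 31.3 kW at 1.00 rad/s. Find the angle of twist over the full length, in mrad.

65.1 mrad

ω = 1.00 rad/s, so T = P/ω = 31.3×10³ / 1.000 = 31300 N·m.
J = πd⁴/32 = π(0.130)⁴/32 = 2.804×10^-5 m⁴.
θ = T·L/(G·J) = 31300 × 2.48 / (42.5×10⁹ × 2.804×10^-5) = 0.06514 rad.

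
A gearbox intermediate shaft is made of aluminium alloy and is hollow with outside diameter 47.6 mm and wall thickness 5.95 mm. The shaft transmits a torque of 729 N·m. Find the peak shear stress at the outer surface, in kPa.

50400 kPa

J = π(d_o⁴ − d_i⁴)/32 = π(0.0476⁴ − 0.0357⁴)/32 = 3.445×10^-7 m⁴.
τ_max = T·r/J = 729.0 × 0.0238 / 3.445×10^-7 = 5.036×10^7 Pa.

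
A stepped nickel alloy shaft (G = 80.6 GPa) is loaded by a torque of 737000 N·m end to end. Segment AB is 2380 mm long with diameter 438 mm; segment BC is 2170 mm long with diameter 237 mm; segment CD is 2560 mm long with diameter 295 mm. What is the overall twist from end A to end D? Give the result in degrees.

J_AB = π(0.438)⁴/32 = 3.61×10^-3 m⁴; J_BC = π(0.237)⁴/32 = 3.10×10^-4 m⁴; J_CD = π(0.295)⁴/32 = 7.44×10^-4 m⁴.
θ = (T/G)·Σ L_i/J_i = (737000/80.6×10⁹)·(2.38/3.61×10^-3 + 2.17/3.10×10^-4 + 2.56/7.44×10^-4) = 0.1016 rad.

5.82°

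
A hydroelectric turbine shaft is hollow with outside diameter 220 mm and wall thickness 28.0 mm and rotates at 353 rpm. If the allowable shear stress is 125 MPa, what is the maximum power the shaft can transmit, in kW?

6680 kW

J = π(d_o⁴ − d_i⁴)/32 = π(0.220⁴ − 0.164⁴)/32 = 1.590×10^-4 m⁴.
T_max = τ_allow·J/r = 1.25×10^8 × 1.590×10^-4 / 0.110 = 180600 N·m.
ω = 2π·353/60 = 36.97 rad/s, so P_max = T_max·ω = 6.677×10^6 W.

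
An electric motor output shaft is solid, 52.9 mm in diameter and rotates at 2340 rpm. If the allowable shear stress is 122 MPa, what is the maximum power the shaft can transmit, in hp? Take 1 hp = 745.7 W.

J = πd⁴/32 = π(0.0529)⁴/32 = 7.688×10^-7 m⁴.
T_max = τ_allow·J/r = 1.22×10^8 × 7.688×10^-7 / 0.0264 = 3546 N·m.
ω = 2π·2340/60 = 245.0 rad/s, so P_max = T_max·ω = 8.690×10^5 W.

1170 hp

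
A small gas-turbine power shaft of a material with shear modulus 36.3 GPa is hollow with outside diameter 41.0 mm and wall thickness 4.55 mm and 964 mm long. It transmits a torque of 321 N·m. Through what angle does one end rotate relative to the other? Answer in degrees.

2.78°

J = π(d_o⁴ − d_i⁴)/32 = π(0.0410⁴ − 0.0319⁴)/32 = 1.758×10^-7 m⁴.
θ = T·L/(G·J) = 321.0 × 0.964 / (36.3×10⁹ × 1.758×10^-7) = 0.04850 rad.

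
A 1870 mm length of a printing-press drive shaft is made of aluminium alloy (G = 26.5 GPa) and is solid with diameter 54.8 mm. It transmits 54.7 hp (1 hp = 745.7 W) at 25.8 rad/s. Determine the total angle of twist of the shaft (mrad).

ω = 25.8 rad/s, so T = P/ω = 54.7×745.7 / 25.80 = 1581 N·m.
J = πd⁴/32 = π(0.0548)⁴/32 = 8.854×10^-7 m⁴.
θ = T·L/(G·J) = 1581 × 1.87 / (26.5×10⁹ × 8.854×10^-7) = 0.1260 rad.

126 mrad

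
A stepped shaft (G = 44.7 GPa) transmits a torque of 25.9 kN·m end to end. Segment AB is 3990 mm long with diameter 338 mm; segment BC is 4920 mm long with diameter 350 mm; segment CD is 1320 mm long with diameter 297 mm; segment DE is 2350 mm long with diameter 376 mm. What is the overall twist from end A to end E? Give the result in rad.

J_AB = π(0.338)⁴/32 = 1.28×10^-3 m⁴; J_BC = π(0.350)⁴/32 = 1.47×10^-3 m⁴; J_CD = π(0.297)⁴/32 = 7.64×10^-4 m⁴; J_DE = π(0.376)⁴/32 = 1.96×10^-3 m⁴.
θ = (T/G)·Σ L_i/J_i = (25900/44.7×10⁹)·(3.99/1.28×10^-3 + 4.92/1.47×10^-3 + 1.32/7.64×10^-4 + 2.35/1.96×10^-3) = 5.434×10^-3 rad.

0.00543 rad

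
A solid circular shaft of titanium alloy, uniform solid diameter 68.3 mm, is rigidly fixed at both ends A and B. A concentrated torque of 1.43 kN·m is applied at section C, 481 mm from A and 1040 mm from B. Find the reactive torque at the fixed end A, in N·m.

978 N·m

With uniform GJ and both ends fixed, compatibility θ_AC = θ_CB gives T_A·a = T_B·b, together with T_A + T_B = T₀.
T_A = T₀·b/(a+b) = 1430·1040/1521 = 977.8 N·m; T_B = 452.2 N·m.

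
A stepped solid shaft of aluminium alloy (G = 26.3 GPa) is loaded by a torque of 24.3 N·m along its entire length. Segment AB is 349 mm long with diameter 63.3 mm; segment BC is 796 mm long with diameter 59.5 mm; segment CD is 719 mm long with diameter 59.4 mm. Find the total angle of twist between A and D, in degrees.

J_AB = π(0.0633)⁴/32 = 1.58×10^-6 m⁴; J_BC = π(0.0595)⁴/32 = 1.23×10^-6 m⁴; J_CD = π(0.0594)⁴/32 = 1.22×10^-6 m⁴.
θ = (T/G)·Σ L_i/J_i = (24.30/26.3×10⁹)·(0.349/1.58×10^-6 + 0.796/1.23×10^-6 + 0.719/1.22×10^-6) = 1.346×10^-3 rad.

0.0771°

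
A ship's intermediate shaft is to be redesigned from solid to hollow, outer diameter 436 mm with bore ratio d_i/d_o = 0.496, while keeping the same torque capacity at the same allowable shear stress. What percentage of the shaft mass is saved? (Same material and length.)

Equal τ_max and T ⇒ the solid shaft needs d_s³ = d_o³(1−k⁴), so d_s = 436·(1−0.496⁴)^(1/3) = 427.0 mm.
Area ratio A_h/A_s = d_o²(1−k²)/d_s² = (1−k²)/(1−k⁴)^(2/3) = 0.7860.
Mass saving = 1 − 0.7860 = 21.4 %.

21.4 %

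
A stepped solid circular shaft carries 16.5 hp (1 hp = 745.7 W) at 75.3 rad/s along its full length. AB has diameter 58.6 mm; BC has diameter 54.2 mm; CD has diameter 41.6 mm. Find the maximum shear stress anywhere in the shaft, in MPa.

ω = 75.3 rad/s, so T = P/ω = 16.5×745.7 / 75.30 = 163.4 N·m.
Under the same torque, τ_max = 16T/(πd³) is largest where d is smallest — segment CD (d = 41.6 mm).
τ_max = 16·163.4/(π·(0.0416)³) = 1.156×10^7 Pa.

11.6 MPa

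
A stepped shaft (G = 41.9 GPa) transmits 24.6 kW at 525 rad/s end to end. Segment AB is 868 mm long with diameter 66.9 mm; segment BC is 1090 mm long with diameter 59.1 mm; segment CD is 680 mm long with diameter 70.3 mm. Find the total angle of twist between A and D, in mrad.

1.83 mrad

ω = 525 rad/s, so T = P/ω = 24.6×10³ / 525.0 = 46.86 N·m.
J_AB = π(0.0669)⁴/32 = 1.97×10^-6 m⁴; J_BC = π(0.0591)⁴/32 = 1.20×10^-6 m⁴; J_CD = π(0.0703)⁴/32 = 2.40×10^-6 m⁴.
θ = (T/G)·Σ L_i/J_i = (46.86/41.9×10⁹)·(0.868/1.97×10^-6 + 1.09/1.20×10^-6 + 0.680/2.40×10^-6) = 1.828×10^-3 rad.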